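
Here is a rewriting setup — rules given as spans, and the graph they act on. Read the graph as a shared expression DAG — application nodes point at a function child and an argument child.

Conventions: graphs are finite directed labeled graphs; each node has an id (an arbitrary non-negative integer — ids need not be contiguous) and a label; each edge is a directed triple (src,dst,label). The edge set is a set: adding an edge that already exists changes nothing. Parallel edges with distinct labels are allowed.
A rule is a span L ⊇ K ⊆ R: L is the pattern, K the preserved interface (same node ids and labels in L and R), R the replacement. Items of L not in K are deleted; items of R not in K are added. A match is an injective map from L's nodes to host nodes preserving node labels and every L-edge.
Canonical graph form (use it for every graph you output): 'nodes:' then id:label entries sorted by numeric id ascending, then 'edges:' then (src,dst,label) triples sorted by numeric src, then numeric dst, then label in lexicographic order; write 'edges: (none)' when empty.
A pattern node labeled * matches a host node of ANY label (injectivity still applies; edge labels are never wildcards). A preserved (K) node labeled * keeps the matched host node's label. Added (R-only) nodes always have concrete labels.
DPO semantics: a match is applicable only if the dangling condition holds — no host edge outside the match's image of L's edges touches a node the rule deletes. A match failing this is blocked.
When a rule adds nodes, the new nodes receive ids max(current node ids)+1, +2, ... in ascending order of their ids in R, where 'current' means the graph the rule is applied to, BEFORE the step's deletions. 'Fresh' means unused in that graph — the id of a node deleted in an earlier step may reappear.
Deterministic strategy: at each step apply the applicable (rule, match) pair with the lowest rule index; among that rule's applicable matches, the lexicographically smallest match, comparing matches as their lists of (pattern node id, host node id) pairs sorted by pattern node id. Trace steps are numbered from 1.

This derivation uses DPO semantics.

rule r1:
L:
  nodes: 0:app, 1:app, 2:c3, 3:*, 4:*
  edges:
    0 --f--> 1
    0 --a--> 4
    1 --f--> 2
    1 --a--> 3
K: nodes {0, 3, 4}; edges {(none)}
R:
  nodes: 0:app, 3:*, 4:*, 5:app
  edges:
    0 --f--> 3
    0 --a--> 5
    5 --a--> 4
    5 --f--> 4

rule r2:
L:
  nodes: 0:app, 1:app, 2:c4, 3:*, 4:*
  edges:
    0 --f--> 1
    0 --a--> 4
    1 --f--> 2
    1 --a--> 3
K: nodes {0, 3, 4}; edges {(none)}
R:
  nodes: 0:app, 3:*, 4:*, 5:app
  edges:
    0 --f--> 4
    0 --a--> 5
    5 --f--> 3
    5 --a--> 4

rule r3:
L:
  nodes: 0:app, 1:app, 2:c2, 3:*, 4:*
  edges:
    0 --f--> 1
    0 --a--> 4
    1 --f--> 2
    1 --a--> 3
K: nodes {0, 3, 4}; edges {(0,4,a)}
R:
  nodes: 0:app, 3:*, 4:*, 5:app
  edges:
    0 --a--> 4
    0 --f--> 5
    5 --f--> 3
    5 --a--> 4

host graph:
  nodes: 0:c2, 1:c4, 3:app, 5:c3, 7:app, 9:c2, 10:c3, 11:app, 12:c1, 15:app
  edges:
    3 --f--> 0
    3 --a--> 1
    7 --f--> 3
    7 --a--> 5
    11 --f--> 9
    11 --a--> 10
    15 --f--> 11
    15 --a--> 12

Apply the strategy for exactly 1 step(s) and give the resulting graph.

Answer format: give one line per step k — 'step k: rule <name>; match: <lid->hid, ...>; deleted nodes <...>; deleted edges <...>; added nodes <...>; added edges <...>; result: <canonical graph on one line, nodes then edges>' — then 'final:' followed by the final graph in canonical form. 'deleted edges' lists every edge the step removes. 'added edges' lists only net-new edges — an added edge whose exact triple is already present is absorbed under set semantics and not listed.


step 1: rule r3; match: 0->7, 1->3, 2->0, 3->1, 4->5; deleted nodes 0, 3; deleted edges (3,0,f); (3,1,a); (7,3,f); added nodes 16; added edges (7,16,f); (16,1,f); (16,5,a); result: nodes: 1:c4, 5:c3, 7:app, 9:c2, 10:c3, 11:app, 12:c1, 15:app, 16:app edges: (7,5,a); (7,16,f); (11,9,f); (11,10,a); (15,11,f); (15,12,a); (16,1,f); (16,5,a)
final:
nodes: 1:c4, 5:c3, 7:app, 9:c2, 10:c3, 11:app, 12:c1, 15:app, 16:app
edges: (7,5,a); (7,16,f); (11,9,f); (11,10,a); (15,11,f); (15,12,a); (16,1,f); (16,5,a)


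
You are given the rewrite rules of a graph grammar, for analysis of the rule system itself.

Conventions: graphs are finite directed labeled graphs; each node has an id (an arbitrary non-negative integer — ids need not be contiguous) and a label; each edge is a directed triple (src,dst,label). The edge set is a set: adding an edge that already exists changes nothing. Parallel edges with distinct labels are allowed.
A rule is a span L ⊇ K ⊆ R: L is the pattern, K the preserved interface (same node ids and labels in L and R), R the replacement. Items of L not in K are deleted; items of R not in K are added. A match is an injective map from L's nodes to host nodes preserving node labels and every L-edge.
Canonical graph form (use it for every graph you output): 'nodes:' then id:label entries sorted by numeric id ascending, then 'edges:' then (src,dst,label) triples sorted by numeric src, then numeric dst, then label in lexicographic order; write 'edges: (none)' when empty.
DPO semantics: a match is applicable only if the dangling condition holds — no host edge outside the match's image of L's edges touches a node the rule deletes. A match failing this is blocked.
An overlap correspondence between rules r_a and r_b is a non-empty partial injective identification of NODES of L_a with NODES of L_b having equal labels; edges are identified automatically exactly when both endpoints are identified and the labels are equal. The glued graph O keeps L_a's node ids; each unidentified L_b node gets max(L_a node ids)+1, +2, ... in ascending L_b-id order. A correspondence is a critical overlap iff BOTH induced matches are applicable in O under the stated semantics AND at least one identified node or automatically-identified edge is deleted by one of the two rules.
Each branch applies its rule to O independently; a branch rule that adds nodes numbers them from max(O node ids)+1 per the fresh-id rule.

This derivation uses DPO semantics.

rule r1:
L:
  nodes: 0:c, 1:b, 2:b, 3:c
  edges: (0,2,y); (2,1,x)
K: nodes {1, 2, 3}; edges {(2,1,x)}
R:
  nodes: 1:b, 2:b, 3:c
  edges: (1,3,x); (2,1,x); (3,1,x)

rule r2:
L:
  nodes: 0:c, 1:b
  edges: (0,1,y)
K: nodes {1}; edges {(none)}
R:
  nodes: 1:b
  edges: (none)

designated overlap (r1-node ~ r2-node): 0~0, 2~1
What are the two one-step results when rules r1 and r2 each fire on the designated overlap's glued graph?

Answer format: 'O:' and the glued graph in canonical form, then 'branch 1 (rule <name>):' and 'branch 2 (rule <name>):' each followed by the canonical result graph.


O:
nodes: 0:c, 1:b, 2:b, 3:c
edges: (0,2,y); (2,1,x)
branch 1 (rule r1):
nodes: 1:b, 2:b, 3:c
edges: (1,3,x); (2,1,x); (3,1,x)
branch 2 (rule r2):
nodes: 1:b, 2:b, 3:c
edges: (2,1,x)


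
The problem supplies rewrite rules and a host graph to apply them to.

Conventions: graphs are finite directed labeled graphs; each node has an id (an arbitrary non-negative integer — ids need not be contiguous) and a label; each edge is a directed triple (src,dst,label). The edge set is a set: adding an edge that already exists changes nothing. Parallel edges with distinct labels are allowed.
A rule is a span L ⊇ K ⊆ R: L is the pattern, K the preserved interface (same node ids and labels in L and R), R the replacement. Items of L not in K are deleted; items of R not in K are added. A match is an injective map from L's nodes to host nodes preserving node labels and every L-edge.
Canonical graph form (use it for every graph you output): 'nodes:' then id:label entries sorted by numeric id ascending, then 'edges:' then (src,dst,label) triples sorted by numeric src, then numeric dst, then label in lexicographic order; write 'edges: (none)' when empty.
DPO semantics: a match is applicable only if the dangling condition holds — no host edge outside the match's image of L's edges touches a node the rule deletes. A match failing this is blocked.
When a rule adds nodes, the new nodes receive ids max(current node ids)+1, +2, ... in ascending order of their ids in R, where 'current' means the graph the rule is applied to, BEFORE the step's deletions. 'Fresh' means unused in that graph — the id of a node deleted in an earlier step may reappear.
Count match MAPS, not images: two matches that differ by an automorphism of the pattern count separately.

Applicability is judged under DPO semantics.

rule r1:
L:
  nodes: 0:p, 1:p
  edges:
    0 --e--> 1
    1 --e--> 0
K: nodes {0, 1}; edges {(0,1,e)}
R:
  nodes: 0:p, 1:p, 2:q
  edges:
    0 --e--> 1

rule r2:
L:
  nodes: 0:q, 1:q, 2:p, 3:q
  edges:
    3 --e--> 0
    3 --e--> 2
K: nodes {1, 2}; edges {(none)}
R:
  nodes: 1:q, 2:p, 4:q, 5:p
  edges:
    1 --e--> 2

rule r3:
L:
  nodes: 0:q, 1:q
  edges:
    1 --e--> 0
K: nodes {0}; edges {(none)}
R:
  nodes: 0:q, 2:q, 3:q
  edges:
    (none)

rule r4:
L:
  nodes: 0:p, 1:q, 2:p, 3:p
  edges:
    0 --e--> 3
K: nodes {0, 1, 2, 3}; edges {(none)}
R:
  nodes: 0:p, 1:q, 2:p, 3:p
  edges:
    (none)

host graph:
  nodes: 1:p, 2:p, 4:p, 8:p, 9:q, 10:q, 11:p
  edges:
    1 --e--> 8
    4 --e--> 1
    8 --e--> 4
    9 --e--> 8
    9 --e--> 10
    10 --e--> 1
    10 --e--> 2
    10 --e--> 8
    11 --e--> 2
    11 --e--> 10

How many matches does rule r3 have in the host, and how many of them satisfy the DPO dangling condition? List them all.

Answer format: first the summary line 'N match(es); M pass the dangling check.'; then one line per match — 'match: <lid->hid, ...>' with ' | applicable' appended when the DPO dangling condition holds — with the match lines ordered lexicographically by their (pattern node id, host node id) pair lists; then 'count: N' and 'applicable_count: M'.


1 match(es); 0 pass the dangling check.
match: 0->10, 1->9
count: 1
applicable_count: 0


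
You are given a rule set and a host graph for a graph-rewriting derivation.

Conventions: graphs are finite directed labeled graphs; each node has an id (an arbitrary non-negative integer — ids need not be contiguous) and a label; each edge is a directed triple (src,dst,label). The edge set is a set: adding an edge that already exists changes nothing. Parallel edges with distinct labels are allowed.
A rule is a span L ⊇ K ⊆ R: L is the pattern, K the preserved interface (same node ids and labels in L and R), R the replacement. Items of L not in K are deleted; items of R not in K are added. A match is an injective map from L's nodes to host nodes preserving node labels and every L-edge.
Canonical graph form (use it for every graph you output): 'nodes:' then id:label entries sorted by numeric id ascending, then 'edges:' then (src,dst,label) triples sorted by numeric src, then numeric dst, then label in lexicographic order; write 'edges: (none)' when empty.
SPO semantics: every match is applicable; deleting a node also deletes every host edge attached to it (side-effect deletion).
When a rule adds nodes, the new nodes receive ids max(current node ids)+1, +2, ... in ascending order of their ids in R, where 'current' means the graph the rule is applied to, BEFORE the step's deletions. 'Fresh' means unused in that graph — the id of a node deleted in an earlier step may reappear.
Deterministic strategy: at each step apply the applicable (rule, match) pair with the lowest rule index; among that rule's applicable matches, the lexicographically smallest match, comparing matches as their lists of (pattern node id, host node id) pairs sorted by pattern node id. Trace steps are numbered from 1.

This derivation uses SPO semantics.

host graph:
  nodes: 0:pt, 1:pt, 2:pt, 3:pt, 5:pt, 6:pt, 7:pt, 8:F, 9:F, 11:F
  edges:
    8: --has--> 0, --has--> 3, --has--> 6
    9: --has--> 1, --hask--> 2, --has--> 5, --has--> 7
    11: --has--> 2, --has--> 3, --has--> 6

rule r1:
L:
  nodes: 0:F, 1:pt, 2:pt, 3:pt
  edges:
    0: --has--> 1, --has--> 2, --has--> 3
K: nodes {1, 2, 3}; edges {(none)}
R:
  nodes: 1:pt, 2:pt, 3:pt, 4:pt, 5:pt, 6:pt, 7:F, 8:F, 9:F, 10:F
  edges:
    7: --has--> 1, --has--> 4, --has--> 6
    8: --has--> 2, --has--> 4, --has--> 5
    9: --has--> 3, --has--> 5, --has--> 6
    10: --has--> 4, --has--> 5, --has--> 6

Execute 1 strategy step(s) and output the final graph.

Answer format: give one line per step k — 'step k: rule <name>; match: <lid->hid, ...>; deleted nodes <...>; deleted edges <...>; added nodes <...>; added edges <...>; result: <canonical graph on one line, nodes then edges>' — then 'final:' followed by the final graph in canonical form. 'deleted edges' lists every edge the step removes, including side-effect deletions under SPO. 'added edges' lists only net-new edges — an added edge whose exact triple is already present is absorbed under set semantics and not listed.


step 1: rule r1; match: 0->8, 1->0, 2->3, 3->6; deleted nodes 8; deleted edges (8,0,has); (8,3,has); (8,6,has); added nodes 12, 13, 14, 15, 16, 17, 18; added edges (15,0,has); (15,12,has); (15,14,has); (16,3,has); (16,12,has); (16,13,has); (17,6,has); (17,13,has); (17,14,has); (18,12,has); (18,13,has); (18,14,has); result: nodes: 0:pt, 1:pt, 2:pt, 3:pt, 5:pt, 6:pt, 7:pt, 9:F, 11:F, 12:pt, 13:pt, 14:pt, 15:F, 16:F, 17:F, 18:F edges: (9,1,has); (9,2,hask); (9,5,has); (9,7,has); (11,2,has); (11,3,has); (11,6,has); (15,0,has); (15,12,has); (15,14,has); (16,3,has); (16,12,has); (16,13,has); (17,6,has); (17,13,has); (17,14,has); (18,12,has); (18,13,has); (18,14,has)
final:
nodes: 0:pt, 1:pt, 2:pt, 3:pt, 5:pt, 6:pt, 7:pt, 9:F, 11:F, 12:pt, 13:pt, 14:pt, 15:F, 16:F, 17:F, 18:F
edges: (9,1,has); (9,2,hask); (9,5,has); (9,7,has); (11,2,has); (11,3,has); (11,6,has); (15,0,has); (15,12,has); (15,14,has); (16,3,has); (16,12,has); (16,13,has); (17,6,has); (17,13,has); (17,14,has); (18,12,has); (18,13,has); (18,14,has)


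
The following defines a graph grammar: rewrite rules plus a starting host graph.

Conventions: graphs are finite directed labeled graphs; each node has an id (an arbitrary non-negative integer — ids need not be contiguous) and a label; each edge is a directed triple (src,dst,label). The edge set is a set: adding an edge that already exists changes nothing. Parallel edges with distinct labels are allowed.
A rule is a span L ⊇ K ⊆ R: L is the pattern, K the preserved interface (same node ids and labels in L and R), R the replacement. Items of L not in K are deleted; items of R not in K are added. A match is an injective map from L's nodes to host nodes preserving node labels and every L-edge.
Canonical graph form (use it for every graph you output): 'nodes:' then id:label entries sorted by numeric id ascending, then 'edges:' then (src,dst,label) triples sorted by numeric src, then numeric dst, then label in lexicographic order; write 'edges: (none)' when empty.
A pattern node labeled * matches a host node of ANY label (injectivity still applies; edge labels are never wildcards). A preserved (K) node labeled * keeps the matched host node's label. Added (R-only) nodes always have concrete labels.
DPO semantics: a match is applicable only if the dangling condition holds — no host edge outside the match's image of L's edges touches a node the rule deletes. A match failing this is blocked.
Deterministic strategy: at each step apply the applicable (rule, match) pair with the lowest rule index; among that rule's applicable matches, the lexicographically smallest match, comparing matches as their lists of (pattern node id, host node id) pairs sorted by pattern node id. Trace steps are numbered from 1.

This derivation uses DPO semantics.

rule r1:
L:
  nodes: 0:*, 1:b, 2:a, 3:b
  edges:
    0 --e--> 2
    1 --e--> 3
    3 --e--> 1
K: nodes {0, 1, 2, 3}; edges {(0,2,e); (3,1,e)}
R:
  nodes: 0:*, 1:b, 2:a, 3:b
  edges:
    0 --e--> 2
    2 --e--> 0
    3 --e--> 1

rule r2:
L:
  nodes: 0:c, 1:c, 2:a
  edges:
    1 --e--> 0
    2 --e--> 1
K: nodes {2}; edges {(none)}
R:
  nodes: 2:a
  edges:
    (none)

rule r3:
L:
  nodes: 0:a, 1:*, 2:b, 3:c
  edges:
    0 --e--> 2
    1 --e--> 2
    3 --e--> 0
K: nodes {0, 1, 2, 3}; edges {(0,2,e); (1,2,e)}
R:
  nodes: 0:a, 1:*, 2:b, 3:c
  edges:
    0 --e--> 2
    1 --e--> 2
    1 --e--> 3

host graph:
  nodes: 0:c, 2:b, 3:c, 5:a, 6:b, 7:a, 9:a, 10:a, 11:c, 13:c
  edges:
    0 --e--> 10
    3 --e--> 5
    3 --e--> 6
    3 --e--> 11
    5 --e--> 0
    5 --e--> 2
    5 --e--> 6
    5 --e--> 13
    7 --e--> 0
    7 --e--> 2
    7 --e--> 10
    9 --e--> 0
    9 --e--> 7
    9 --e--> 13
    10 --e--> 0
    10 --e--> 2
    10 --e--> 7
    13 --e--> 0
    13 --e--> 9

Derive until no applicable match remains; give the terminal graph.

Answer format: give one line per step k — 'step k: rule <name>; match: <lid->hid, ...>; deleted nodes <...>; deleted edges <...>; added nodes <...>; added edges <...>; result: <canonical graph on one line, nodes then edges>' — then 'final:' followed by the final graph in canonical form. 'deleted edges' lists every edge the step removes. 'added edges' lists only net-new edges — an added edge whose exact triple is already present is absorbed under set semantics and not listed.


step 1: rule r3; match: 0->5, 1->7, 2->2, 3->3; deleted nodes (none); deleted edges (3,5,e); added nodes (none); added edges (7,3,e); result: nodes: 0:c, 2:b, 3:c, 5:a, 6:b, 7:a, 9:a, 10:a, 11:c, 13:c edges: (0,10,e); (3,6,e); (3,11,e); (5,0,e); (5,2,e); (5,6,e); (5,13,e); (7,0,e); (7,2,e); (7,3,e); (7,10,e); (9,0,e); (9,7,e); (9,13,e); (10,0,e); (10,2,e); (10,7,e); (13,0,e); (13,9,e)
step 2: rule r3; match: 0->10, 1->5, 2->2, 3->0; deleted nodes (none); deleted edges (0,10,e); added nodes (none); added edges (none); result: nodes: 0:c, 2:b, 3:c, 5:a, 6:b, 7:a, 9:a, 10:a, 11:c, 13:c edges: (3,6,e); (3,11,e); (5,0,e); (5,2,e); (5,6,e); (5,13,e); (7,0,e); (7,2,e); (7,3,e); (7,10,e); (9,0,e); (9,7,e); (9,13,e); (10,0,e); (10,2,e); (10,7,e); (13,0,e); (13,9,e)
final:
nodes: 0:c, 2:b, 3:c, 5:a, 6:b, 7:a, 9:a, 10:a, 11:c, 13:c
edges: (3,6,e); (3,11,e); (5,0,e); (5,2,e); (5,6,e); (5,13,e); (7,0,e); (7,2,e); (7,3,e); (7,10,e); (9,0,e); (9,7,e); (9,13,e); (10,0,e); (10,2,e); (10,7,e); (13,0,e); (13,9,e)


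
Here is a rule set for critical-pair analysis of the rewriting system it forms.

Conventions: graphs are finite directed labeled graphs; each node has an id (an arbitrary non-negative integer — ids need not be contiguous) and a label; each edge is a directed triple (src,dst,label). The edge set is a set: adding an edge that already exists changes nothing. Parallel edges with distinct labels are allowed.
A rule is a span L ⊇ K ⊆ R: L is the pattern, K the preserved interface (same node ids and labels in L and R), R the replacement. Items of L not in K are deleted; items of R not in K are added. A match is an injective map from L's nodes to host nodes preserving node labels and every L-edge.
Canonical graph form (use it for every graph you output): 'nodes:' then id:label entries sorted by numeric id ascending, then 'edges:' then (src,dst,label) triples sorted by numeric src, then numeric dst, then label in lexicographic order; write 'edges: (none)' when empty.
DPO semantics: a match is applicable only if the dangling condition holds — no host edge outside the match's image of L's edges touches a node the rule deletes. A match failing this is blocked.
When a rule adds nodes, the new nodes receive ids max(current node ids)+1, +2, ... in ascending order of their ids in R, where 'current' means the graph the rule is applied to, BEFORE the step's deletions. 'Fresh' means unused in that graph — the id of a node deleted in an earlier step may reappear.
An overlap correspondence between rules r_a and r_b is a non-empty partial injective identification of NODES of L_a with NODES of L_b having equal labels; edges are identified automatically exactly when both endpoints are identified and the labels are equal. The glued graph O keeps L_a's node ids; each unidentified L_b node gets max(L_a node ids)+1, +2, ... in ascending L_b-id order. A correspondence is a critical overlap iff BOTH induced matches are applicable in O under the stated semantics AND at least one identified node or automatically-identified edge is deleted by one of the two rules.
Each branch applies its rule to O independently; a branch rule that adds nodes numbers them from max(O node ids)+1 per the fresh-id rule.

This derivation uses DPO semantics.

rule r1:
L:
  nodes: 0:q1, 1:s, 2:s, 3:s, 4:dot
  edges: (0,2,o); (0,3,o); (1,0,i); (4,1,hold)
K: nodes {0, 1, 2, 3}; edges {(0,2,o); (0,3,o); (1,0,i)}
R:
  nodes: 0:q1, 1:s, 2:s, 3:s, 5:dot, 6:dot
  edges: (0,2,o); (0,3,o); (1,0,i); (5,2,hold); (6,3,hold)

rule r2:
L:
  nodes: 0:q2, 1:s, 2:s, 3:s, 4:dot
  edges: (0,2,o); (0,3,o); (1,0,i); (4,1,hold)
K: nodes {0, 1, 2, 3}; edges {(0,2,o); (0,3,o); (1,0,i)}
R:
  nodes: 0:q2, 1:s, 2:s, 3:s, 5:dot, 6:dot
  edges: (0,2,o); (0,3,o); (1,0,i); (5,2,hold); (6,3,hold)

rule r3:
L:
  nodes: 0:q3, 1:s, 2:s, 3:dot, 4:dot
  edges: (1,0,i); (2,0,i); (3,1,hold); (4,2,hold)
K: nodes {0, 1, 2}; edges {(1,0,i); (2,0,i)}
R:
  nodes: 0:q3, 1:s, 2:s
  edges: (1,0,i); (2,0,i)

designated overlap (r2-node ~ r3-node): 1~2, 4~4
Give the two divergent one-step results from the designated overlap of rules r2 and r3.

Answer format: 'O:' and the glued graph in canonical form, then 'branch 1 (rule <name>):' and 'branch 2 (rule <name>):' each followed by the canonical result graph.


O:
nodes: 0:q2, 1:s, 2:s, 3:s, 4:dot, 5:q3, 6:s, 7:dot
edges: (0,2,o); (0,3,o); (1,0,i); (1,5,i); (4,1,hold); (6,5,i); (7,6,hold)
branch 1 (rule r2):
nodes: 0:q2, 1:s, 2:s, 3:s, 5:q3, 6:s, 7:dot, 8:dot, 9:dot
edges: (0,2,o); (0,3,o); (1,0,i); (1,5,i); (6,5,i); (7,6,hold); (8,2,hold); (9,3,hold)
branch 2 (rule r3):
nodes: 0:q2, 1:s, 2:s, 3:s, 5:q3, 6:s
edges: (0,2,o); (0,3,o); (1,0,i); (1,5,i); (6,5,i)


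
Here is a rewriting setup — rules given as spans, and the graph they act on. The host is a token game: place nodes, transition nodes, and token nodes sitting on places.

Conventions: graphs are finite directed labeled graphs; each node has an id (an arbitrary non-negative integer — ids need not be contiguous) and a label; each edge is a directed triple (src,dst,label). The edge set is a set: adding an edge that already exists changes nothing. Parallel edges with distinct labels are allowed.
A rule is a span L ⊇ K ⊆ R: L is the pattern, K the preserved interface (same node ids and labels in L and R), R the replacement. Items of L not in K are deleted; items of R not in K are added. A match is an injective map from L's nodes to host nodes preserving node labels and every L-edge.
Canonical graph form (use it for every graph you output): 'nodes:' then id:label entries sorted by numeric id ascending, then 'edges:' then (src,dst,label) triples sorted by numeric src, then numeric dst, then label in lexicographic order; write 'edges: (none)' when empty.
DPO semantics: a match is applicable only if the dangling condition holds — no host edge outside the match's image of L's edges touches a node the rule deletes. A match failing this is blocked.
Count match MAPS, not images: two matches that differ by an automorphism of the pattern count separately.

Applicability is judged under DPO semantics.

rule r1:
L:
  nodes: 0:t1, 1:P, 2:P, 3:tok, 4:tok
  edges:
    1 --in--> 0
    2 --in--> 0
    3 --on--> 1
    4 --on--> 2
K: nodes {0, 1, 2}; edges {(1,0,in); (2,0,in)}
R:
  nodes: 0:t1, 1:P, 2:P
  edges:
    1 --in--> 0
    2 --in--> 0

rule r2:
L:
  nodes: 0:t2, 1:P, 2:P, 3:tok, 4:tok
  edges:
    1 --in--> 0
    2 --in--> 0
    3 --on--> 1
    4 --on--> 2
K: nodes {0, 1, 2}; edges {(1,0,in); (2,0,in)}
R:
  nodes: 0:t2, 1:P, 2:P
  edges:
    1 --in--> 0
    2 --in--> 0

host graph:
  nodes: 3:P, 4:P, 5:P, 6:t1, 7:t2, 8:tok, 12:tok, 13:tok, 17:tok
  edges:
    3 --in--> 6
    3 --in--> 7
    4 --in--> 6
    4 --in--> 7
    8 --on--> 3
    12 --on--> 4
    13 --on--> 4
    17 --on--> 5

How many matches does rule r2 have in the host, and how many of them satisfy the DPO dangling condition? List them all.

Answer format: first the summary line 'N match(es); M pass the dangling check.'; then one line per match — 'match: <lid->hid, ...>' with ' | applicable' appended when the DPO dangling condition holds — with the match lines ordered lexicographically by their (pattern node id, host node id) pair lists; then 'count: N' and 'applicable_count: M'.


4 match(es); 4 pass the dangling check.
match: 0->7, 1->3, 2->4, 3->8, 4->12 | applicable
match: 0->7, 1->3, 2->4, 3->8, 4->13 | applicable
match: 0->7, 1->4, 2->3, 3->12, 4->8 | applicable
match: 0->7, 1->4, 2->3, 3->13, 4->8 | applicable
count: 4
applicable_count: 4


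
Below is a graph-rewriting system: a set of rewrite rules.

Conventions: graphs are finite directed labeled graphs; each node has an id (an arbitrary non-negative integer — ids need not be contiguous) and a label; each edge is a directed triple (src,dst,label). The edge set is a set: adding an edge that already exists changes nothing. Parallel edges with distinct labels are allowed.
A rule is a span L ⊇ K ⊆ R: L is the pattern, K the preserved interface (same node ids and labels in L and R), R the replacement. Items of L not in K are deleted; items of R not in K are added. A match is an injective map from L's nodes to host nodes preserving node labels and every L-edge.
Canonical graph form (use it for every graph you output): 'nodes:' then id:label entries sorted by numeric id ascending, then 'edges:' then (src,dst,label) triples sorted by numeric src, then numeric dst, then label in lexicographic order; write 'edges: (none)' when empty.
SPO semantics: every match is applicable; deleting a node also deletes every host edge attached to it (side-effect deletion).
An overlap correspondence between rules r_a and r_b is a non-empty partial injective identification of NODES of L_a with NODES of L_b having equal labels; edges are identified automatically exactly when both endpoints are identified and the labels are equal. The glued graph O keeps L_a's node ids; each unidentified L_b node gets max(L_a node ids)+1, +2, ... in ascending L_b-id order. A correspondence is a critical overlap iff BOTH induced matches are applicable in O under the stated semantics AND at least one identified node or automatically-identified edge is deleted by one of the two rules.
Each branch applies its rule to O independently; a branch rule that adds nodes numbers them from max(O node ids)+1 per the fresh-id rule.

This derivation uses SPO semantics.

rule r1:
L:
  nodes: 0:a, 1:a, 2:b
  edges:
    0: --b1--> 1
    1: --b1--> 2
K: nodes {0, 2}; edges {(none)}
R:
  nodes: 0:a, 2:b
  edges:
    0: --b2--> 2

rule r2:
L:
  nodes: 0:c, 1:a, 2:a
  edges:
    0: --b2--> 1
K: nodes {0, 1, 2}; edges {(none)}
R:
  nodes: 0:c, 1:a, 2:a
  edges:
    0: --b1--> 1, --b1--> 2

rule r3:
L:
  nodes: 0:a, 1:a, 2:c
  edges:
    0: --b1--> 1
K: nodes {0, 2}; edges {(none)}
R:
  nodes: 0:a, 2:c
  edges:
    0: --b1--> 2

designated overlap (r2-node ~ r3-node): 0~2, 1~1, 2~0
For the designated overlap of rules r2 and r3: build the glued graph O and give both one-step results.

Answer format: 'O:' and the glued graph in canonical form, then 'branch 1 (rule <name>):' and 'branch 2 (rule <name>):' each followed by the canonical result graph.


O:
nodes: 0:c, 1:a, 2:a
edges: (0,1,b2); (2,1,b1)
branch 1 (rule r2):
nodes: 0:c, 1:a, 2:a
edges: (0,1,b1); (0,2,b1); (2,1,b1)
branch 2 (rule r3):
nodes: 0:c, 2:a
edges: (2,0,b1)


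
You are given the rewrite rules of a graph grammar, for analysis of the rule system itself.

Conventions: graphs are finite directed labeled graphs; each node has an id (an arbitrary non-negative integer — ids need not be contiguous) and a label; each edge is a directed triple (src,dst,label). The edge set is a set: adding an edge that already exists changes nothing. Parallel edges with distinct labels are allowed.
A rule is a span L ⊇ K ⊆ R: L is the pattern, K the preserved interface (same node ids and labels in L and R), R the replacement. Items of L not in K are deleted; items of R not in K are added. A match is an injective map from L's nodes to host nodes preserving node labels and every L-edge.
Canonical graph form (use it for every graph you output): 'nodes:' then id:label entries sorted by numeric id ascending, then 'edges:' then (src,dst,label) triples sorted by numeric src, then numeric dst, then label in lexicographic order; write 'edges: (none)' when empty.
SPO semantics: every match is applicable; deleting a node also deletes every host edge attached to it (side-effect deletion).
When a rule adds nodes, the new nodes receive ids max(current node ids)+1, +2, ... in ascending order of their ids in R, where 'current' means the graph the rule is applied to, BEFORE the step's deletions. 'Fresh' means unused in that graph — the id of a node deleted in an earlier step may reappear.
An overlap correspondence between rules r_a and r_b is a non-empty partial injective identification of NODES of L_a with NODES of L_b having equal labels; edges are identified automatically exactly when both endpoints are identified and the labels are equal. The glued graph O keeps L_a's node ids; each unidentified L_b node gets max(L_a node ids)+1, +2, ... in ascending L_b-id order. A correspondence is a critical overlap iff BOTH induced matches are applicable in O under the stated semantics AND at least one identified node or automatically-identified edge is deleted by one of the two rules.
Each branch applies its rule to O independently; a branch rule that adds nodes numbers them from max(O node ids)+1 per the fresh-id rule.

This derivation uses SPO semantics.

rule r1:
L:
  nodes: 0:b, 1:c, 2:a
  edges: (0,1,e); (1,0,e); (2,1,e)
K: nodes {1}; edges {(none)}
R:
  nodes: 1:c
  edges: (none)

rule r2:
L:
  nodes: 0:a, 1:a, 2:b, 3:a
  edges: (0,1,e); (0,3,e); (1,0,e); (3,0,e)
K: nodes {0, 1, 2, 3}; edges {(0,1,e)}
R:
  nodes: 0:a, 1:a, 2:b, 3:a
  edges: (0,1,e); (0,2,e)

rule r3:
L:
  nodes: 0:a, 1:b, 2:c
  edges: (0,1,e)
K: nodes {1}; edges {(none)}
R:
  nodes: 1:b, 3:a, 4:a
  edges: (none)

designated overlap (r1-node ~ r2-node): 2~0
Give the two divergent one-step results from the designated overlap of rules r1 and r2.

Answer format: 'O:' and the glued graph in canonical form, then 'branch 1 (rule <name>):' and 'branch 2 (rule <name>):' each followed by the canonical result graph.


O:
nodes: 0:b, 1:c, 2:a, 3:a, 4:b, 5:a
edges: (0,1,e); (1,0,e); (2,1,e); (2,3,e); (2,5,e); (3,2,e); (5,2,e)
branch 1 (rule r1):
nodes: 1:c, 3:a, 4:b, 5:a
edges: (none)
branch 2 (rule r2):
nodes: 0:b, 1:c, 2:a, 3:a, 4:b, 5:a
edges: (0,1,e); (1,0,e); (2,1,e); (2,3,e); (2,4,e)


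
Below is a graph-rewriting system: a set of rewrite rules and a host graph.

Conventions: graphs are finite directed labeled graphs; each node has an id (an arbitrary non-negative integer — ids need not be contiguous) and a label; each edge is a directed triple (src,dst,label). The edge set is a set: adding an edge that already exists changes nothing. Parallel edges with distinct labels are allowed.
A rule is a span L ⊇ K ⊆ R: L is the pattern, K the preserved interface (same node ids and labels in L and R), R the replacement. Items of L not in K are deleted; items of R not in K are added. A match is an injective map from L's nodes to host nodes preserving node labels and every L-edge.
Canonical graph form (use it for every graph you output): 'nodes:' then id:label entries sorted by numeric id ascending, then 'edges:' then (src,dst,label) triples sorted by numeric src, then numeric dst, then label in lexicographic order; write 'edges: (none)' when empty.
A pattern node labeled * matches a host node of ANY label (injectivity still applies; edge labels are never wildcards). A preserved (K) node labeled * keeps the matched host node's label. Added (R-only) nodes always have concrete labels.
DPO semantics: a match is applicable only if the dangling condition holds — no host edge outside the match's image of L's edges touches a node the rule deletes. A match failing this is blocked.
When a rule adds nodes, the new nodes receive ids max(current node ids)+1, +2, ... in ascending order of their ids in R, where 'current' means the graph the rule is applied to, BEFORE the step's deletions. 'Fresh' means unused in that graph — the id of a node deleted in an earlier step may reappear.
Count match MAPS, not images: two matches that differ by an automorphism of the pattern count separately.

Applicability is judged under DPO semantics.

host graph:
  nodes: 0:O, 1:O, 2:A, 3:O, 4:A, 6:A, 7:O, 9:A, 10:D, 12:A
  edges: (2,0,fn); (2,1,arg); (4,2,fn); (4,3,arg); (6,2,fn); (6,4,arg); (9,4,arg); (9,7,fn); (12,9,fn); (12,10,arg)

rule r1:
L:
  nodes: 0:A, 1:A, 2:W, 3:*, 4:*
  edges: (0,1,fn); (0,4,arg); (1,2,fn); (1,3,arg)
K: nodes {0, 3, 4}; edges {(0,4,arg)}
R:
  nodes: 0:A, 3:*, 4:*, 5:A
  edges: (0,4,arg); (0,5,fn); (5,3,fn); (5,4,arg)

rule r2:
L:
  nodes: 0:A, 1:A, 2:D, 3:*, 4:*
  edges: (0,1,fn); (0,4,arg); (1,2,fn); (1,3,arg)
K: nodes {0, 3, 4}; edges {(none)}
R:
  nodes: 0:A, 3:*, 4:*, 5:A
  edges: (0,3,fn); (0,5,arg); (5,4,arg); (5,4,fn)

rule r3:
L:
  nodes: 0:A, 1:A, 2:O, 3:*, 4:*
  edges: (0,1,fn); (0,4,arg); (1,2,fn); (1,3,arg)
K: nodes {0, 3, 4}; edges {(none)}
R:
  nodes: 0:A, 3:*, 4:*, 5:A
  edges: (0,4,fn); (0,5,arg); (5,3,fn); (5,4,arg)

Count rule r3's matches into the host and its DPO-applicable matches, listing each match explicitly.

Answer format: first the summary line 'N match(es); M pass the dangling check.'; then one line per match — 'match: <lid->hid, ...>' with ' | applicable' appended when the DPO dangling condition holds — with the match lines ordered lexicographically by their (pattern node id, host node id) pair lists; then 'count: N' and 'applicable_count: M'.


3 match(es); 1 pass the dangling check.
match: 0->4, 1->2, 2->0, 3->1, 4->3
match: 0->6, 1->2, 2->0, 3->1, 4->4
match: 0->12, 1->9, 2->7, 3->4, 4->10 | applicable
count: 3
applicable_count: 1


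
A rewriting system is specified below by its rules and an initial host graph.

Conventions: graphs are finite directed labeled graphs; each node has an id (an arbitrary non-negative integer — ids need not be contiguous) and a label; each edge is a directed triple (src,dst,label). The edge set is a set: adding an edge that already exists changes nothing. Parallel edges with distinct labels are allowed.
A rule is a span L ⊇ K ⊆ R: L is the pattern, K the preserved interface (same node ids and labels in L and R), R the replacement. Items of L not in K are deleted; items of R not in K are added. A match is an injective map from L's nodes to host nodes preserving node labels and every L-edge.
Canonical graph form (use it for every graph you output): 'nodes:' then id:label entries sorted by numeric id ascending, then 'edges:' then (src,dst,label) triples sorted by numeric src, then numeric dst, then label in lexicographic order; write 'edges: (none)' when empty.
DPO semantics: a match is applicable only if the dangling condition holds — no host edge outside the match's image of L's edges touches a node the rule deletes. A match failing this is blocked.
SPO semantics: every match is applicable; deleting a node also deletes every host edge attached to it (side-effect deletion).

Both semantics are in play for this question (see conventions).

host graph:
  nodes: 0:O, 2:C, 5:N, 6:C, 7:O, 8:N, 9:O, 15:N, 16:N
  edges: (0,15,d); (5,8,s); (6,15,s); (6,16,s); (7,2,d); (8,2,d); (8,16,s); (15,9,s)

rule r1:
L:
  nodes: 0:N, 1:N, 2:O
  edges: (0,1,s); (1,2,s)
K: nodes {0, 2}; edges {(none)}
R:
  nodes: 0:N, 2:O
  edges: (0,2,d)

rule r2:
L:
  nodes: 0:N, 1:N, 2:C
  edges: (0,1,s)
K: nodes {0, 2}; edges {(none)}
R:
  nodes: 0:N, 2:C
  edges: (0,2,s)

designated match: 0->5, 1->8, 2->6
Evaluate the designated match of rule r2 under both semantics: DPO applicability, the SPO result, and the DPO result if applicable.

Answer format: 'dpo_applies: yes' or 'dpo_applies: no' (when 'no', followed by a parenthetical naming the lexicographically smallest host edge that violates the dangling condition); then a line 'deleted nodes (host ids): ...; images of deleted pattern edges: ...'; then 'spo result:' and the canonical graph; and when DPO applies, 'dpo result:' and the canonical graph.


dpo_applies: no
(the rule deletes node 8, which keeps host edge (8,2,d) outside the match image — the dangling condition fails, DPO blocks; SPO proceeds and side-deletes such edges)
deleted nodes (host ids): 8; images of deleted pattern edges: (5,8,s)
spo result:
nodes: 0:O, 2:C, 5:N, 6:C, 7:O, 9:O, 15:N, 16:N
edges: (0,15,d); (5,6,s); (6,15,s); (6,16,s); (7,2,d); (15,9,s)


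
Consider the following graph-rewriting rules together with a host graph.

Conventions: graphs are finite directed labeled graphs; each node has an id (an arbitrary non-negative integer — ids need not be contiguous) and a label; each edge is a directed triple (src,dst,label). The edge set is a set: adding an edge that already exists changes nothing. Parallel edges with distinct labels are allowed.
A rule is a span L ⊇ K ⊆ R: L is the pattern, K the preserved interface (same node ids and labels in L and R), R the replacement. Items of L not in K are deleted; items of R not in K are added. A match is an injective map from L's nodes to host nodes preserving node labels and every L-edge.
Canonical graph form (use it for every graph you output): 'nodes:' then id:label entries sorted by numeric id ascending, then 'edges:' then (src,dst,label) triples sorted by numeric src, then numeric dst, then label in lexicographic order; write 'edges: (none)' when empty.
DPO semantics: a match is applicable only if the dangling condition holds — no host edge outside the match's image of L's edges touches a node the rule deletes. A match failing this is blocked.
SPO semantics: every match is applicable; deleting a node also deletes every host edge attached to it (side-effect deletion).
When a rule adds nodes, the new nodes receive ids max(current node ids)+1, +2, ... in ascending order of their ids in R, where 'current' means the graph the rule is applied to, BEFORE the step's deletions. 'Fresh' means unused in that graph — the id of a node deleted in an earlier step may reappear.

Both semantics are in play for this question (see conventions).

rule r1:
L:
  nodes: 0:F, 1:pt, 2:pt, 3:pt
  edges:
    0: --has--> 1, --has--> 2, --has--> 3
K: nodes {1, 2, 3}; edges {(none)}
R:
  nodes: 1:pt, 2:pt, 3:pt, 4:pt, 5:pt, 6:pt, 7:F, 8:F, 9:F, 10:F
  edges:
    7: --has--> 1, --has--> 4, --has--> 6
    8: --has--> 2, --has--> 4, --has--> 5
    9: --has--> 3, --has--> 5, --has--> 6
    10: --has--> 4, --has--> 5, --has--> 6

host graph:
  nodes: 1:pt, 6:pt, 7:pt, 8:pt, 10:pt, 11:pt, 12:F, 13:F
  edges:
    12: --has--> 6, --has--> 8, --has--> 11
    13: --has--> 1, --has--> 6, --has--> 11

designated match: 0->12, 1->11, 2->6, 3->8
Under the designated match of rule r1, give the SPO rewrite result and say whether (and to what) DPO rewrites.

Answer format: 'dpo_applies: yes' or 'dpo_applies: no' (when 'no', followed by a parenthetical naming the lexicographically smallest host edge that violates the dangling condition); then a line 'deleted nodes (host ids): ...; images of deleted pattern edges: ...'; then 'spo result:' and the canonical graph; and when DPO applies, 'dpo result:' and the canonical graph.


dpo_applies: yes
deleted nodes (host ids): 12; images of deleted pattern edges: (12,6,has); (12,8,has); (12,11,has)
spo result:
nodes: 1:pt, 6:pt, 7:pt, 8:pt, 10:pt, 11:pt, 13:F, 14:pt, 15:pt, 16:pt, 17:F, 18:F, 19:F, 20:F
edges: (13,1,has); (13,6,has); (13,11,has); (17,11,has); (17,14,has); (17,16,has); (18,6,has); (18,14,has); (18,15,has); (19,8,has); (19,15,has); (19,16,has); (20,14,has); (20,15,has); (20,16,has)
dpo result:
nodes: 1:pt, 6:pt, 7:pt, 8:pt, 10:pt, 11:pt, 13:F, 14:pt, 15:pt, 16:pt, 17:F, 18:F, 19:F, 20:F
edges: (13,1,has); (13,6,has); (13,11,has); (17,11,has); (17,14,has); (17,16,has); (18,6,has); (18,14,has); (18,15,has); (19,8,has); (19,15,has); (19,16,has); (20,14,has); (20,15,has); (20,16,has)


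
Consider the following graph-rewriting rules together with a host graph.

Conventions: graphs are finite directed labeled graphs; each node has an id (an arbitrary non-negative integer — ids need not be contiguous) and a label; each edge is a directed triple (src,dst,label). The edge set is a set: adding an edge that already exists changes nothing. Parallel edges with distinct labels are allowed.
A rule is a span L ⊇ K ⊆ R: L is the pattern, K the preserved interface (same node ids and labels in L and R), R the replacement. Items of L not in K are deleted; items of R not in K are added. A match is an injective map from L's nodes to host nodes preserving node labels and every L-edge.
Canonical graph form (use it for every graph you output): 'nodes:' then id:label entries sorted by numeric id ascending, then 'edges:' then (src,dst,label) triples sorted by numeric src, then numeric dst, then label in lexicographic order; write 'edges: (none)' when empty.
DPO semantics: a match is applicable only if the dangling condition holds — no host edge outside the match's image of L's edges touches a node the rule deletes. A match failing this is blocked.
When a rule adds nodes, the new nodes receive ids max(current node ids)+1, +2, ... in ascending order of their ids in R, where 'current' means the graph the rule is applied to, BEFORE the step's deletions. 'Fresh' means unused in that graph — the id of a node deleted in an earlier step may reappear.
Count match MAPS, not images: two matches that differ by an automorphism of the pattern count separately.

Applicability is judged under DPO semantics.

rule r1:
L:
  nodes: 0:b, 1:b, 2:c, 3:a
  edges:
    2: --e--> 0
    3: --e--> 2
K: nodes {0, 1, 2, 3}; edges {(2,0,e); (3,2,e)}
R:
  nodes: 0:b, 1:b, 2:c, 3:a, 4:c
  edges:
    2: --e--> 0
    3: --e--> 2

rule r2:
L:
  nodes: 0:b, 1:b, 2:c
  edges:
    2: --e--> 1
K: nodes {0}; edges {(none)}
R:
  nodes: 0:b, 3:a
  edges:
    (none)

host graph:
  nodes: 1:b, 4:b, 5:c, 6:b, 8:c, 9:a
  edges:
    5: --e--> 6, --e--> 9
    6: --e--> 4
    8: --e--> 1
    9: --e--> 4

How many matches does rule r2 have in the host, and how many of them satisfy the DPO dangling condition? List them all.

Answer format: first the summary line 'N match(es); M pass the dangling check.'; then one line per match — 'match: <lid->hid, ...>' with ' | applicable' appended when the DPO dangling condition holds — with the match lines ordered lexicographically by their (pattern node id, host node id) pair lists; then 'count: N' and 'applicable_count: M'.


4 match(es); 2 pass the dangling check.
match: 0->1, 1->6, 2->5
match: 0->4, 1->1, 2->8 | applicable
match: 0->4, 1->6, 2->5
match: 0->6, 1->1, 2->8 | applicable
count: 4
applicable_count: 2
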